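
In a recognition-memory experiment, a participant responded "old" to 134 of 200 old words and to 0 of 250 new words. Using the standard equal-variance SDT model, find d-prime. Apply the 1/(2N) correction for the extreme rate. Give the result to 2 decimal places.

d-prime = 3.32

The false-alarm rate is 0/250 = 0, so apply the 1/(2N) correction: FA → 1/(2·250) = 0.00200.
z(H) = z(0.67000) = 0.440
z(FA) = z(0.00200) = -2.878
d' = 0.440 − (-2.878) = 3.318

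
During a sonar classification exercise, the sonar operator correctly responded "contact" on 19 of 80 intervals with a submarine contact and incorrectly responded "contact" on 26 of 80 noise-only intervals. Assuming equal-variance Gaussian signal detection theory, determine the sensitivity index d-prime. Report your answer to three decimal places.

H = 19/80 = 0.2375
FA = 26/80 = 0.3250
z(H) = z(0.2375) = -0.7144
z(FA) = z(0.3250) = -0.4538
d' = z(H) − z(FA) = -0.7144 − (-0.4538) = -0.2606

d-prime = -0.261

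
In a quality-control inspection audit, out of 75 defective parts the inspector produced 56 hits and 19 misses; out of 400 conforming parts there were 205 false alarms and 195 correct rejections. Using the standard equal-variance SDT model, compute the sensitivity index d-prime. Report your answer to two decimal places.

H = 56/75 = 0.7467
FA = 205/400 = 0.5125
z(H) = z(0.7467) = 0.664
z(FA) = z(0.5125) = 0.031
d' = z(H) − z(FA) = 0.664 − 0.031 = 0.633

d-prime = 0.63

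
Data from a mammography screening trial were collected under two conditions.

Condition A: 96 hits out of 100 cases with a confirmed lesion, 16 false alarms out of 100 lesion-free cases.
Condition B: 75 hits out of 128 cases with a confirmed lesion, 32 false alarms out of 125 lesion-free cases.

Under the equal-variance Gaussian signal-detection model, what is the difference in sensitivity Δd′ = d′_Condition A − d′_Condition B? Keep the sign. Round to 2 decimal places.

Δd′ = 1.87

Condition A: z(0.9600) = 1.751, z(0.1600) = -0.994, d' = 2.745
Condition B: z(0.5859) = 0.217, z(0.2560) = -0.656, d' = 0.873
Δd' = d'_Condition A − d'_Condition B = 2.745 − 0.873 = 1.872
Condition A has the higher sensitivity.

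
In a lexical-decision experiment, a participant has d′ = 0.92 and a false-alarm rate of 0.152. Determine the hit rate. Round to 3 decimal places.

z(false-alarm rate) = z(0.152) = -1.0279
z(H) = z(FA) + d' = -1.0279 + 0.92 = -0.1079
hit rate = Φ(-0.1079) = 0.4570

hit rate = 0.457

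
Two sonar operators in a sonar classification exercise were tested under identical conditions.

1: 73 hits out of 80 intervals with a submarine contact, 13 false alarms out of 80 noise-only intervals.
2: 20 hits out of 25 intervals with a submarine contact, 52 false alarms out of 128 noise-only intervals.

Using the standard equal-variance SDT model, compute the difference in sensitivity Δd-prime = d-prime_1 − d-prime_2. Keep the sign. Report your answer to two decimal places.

1: z(0.9125) = 1.356, z(0.1625) = -0.984, d' = 2.340
2: z(0.8000) = 0.842, z(0.4062) = -0.237, d' = 1.079
Δd' = d'_1 − d'_2 = 2.340 − 1.079 = 1.261
1 has the higher sensitivity.

Δd-prime = 1.26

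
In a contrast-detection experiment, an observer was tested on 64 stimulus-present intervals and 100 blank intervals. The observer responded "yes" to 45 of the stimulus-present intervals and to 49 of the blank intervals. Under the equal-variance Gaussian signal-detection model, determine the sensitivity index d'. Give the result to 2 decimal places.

d' = 0.56

H = 45/64 = 0.7031
FA = 49/100 = 0.4900
z(0.7031) = 0.5333, z(0.4900) = -0.0251
d' = z(H) − z(FA) = 0.5333 − (-0.0251) = 0.5584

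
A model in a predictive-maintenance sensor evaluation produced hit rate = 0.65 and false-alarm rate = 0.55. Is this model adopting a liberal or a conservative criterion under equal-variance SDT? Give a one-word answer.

z(H) = 0.385, z(FA) = 0.126
c = −½·(z(H) + z(FA)) = -0.2555
c < 0 → liberal criterion (biased toward responding “yes”).

liberal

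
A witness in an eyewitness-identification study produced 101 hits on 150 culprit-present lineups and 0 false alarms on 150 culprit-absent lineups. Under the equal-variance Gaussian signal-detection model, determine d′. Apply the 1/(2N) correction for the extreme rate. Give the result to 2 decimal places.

d′ = 3.16

The false-alarm rate is 0/150 = 0, so apply the 1/(2N) correction: FA → 1/(2·150) = 0.00333.
z(H) = z(0.67333) = 0.449
z(FA) = z(0.00333) = -2.713
d' = 0.449 − (-2.713) = 3.162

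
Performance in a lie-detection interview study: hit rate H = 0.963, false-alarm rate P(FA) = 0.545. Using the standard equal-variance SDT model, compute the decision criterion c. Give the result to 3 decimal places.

c = -0.950

Φ⁻¹(H) = 1.7866
Φ⁻¹(FA) = 0.1130
c = −½·[z(H) + z(FA)] = −0.5 × (1.7866 + 0.1130) = -0.9498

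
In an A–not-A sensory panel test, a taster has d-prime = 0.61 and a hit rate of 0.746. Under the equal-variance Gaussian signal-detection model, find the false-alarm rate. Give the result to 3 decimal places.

z(hit rate) = z(0.746) = 0.6620
z(FA) = z(H) − d' = 0.6620 − 0.61 = 0.0520
false-alarm rate = Φ(0.0520) = 0.5207

false-alarm rate = 0.521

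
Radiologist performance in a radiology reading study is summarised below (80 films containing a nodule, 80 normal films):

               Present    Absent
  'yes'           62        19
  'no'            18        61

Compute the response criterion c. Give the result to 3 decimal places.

c = -0.021

H = 62/80 = 0.7750
FA = 19/80 = 0.2375
z(H) = 0.7554
z(FA) = -0.7144
c = −½·[z(H) + z(FA)] = −0.5 × (0.7554 + (-0.7144)) = -0.0205
c < 0: the radiologist has a liberal response bias.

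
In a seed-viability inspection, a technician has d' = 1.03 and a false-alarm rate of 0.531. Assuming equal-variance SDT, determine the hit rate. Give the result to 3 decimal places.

z(false-alarm rate) = z(0.531) = 0.0778
z(H) = z(FA) + d' = 0.0778 + 1.03 = 1.1078
hit rate = Φ(1.1078) = 0.8660

hit rate = 0.866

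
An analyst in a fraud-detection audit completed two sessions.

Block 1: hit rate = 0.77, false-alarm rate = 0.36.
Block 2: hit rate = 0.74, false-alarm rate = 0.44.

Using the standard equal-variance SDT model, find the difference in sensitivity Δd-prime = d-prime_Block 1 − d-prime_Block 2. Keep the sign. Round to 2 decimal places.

Δd-prime = 0.30

Block 1: z(0.77) = 0.739, z(0.36) = -0.358, d' = 1.097
Block 2: z(0.74) = 0.643, z(0.44) = -0.151, d' = 0.794
Δd' = d'_Block 1 − d'_Block 2 = 1.097 − 0.794 = 0.303
Block 1 has the higher sensitivity.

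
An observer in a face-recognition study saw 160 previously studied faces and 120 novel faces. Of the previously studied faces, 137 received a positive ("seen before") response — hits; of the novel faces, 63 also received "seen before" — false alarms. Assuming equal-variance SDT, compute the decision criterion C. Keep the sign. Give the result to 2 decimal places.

H = 137/160 = 0.8562
FA = 63/120 = 0.5250
Φ⁻¹(H) = 1.063
Φ⁻¹(FA) = 0.063
c = −½·[z(H) + z(FA)] = −0.5 × (1.063 + 0.063) = -0.563

C = -0.56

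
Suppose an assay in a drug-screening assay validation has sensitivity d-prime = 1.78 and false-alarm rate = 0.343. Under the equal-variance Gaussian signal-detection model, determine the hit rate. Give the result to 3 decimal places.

z(false-alarm rate) = z(0.343) = -0.4043
z(H) = z(FA) + d' = -0.4043 + 1.78 = 1.3757
hit rate = Φ(1.3757) = 0.9155

hit rate = 0.916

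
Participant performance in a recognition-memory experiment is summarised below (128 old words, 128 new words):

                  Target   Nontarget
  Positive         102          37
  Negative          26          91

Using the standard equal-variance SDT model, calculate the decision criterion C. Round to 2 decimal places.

C = -0.14

H = 102/128 = 0.7969
FA = 37/128 = 0.2891
z(H) = 0.831
z(FA) = -0.556
c = −½·[z(H) + z(FA)] = −0.5 × (0.831 + (-0.556)) = -0.1375
c < 0: the participant has a liberal response bias.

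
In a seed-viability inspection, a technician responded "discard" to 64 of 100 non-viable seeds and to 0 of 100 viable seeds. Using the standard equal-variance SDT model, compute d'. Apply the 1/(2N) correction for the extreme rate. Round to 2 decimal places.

The false-alarm rate is 0/100 = 0, so apply the 1/(2N) correction: FA → 1/(2·100) = 0.00500.
z(H) = z(0.64000) = 0.358
z(FA) = z(0.00500) = -2.576
d' = 0.358 − (-2.576) = 2.934

d' = 2.93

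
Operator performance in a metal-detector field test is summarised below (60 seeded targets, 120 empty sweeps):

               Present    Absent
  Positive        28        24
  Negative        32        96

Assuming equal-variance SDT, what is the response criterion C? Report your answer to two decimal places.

C = 0.46

H = 28/60 = 0.4667
FA = 24/120 = 0.2000
Φ⁻¹(H) = -0.084
Φ⁻¹(FA) = -0.842
c = −½·[z(H) + z(FA)] = −0.5 × (-0.084 + (-0.842)) = 0.463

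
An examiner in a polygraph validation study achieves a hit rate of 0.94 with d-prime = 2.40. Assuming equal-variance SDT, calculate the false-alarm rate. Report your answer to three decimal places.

z(hit rate) = z(0.94) = 1.5548
z(FA) = z(H) − d' = 1.5548 − 2.40 = -0.8452
false-alarm rate = Φ(-0.8452) = 0.1990

false-alarm rate = 0.199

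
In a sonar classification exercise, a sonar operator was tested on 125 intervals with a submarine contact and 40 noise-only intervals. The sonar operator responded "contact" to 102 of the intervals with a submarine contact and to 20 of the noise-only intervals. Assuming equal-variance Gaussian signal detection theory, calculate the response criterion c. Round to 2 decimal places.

H = 102/125 = 0.8160
FA = 20/40 = 0.5000
z(H) = z(0.8160) = 0.900
z(FA) = z(0.5000) = 0.000
c = −½·[z(H) + z(FA)] = −0.5 × (0.900 + 0.000) = -0.450
c < 0: the sonar operator has a liberal response bias.

c = -0.45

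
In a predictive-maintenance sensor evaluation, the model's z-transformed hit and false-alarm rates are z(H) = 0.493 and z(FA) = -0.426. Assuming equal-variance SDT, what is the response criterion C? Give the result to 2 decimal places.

c = −½·[z(H) + z(FA)] = −½·(0.493 + (-0.426)) = -0.0335
c < 0: the model has a liberal response bias.

C = -0.03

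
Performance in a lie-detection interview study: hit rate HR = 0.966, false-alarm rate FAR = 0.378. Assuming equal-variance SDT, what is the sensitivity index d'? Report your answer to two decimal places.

Φ⁻¹(H) = 1.825
Φ⁻¹(FA) = -0.311
d' = z(H) − z(FA) = 1.825 − (-0.311) = 2.136

d' = 2.14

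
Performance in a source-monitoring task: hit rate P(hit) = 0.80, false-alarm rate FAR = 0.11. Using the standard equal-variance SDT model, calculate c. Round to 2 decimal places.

z(H) = 0.8416
z(FA) = -1.2265
c = −½·[z(H) + z(FA)] = −0.5 × (0.8416 + (-1.2265)) = 0.19245
c > 0: the participant has a conservative response bias.

c = 0.19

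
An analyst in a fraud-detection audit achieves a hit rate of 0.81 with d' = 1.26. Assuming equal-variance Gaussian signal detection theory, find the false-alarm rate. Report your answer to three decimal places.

false-alarm rate = 0.351

z(hit rate) = z(0.81) = 0.8779
z(FA) = z(H) − d' = 0.8779 − 1.26 = -0.3821
false-alarm rate = Φ(-0.3821) = 0.3512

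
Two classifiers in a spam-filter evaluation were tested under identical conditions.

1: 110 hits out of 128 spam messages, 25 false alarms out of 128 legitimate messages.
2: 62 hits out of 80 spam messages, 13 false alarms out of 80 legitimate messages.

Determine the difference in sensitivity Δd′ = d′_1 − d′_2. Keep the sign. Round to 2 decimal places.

1: z(0.8594) = 1.078, z(0.1953) = -0.859, d' = 1.937
2: z(0.7750) = 0.755, z(0.1625) = -0.984, d' = 1.739
Δd' = d'_1 − d'_2 = 1.937 − 1.739 = 0.198
1 has the higher sensitivity.

Δd′ = 0.20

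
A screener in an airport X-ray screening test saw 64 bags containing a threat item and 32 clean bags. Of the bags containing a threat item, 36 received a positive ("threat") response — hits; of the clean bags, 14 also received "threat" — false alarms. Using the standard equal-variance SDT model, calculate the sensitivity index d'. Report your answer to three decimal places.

d' = 0.315

H = 36/64 = 0.5625
FA = 14/32 = 0.4375
z(H) = 0.1573
z(FA) = -0.1573
d' = z(H) − z(FA) = 0.1573 − (-0.1573) = 0.3146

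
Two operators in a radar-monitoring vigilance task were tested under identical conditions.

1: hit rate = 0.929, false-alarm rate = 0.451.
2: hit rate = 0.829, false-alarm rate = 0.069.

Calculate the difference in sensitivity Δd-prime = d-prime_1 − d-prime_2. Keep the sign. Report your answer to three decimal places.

Δd-prime = -0.842

1: z(0.929) = 1.4684, z(0.451) = -0.1231, d' = 1.5915
2: z(0.829) = 0.9502, z(0.069) = -1.4833, d' = 2.4335
Δd' = d'_1 − d'_2 = 1.5915 − 2.4335 = -0.8420
2 has the higher sensitivity.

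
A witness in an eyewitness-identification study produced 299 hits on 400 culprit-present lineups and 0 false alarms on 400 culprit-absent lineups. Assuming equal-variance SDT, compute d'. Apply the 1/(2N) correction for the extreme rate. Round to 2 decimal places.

The false-alarm rate is 0/400 = 0, so apply the 1/(2N) correction: FA → 1/(2·400) = 0.00125.
z(H) = z(0.74750) = 0.667
z(FA) = z(0.00125) = -3.023
d' = 0.667 − (-3.023) = 3.690

d' = 3.69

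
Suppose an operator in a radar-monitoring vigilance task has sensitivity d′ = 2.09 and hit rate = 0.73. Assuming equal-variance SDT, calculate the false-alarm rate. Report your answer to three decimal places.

false-alarm rate = 0.070

z(hit rate) = z(0.73) = 0.6128
z(FA) = z(H) − d' = 0.6128 − 2.09 = -1.4772
false-alarm rate = Φ(-1.4772) = 0.0698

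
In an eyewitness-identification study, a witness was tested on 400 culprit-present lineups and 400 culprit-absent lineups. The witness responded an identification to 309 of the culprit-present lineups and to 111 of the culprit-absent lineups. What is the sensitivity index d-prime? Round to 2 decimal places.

H = 309/400 = 0.7725
FA = 111/400 = 0.2775
z(0.7725) = 0.747, z(0.2775) = -0.590
d' = z(H) − z(FA) = 0.747 − (-0.590) = 1.337

d-prime = 1.34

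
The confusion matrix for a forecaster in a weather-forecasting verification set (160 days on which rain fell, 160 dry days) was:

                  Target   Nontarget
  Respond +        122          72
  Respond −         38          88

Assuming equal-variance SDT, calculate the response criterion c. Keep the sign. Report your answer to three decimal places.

c = -0.294

H = 122/160 = 0.7625
FA = 72/160 = 0.4500
Φ⁻¹(H) = Φ⁻¹(0.7625) = 0.7144
Φ⁻¹(FA) = Φ⁻¹(0.4500) = -0.1257
c = −½·[z(H) + z(FA)] = −0.5 × (0.7144 + (-0.1257)) = -0.29435
c < 0: the forecaster has a liberal response bias.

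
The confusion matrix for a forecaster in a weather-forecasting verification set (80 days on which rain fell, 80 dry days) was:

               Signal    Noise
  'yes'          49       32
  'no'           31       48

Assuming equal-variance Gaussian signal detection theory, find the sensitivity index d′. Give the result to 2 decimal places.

H = 49/80 = 0.6125
FA = 32/80 = 0.4000
Φ⁻¹(H) = Φ⁻¹(0.6125) = 0.286
Φ⁻¹(FA) = Φ⁻¹(0.4000) = -0.253
d' = z(H) − z(FA) = 0.286 − (-0.253) = 0.539

d′ = 0.54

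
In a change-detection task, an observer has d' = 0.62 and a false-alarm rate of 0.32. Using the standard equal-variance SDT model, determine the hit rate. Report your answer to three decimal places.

hit rate = 0.561

z(false-alarm rate) = z(0.32) = -0.4677
z(H) = z(FA) + d' = -0.4677 + 0.62 = 0.1523
hit rate = Φ(0.1523) = 0.5605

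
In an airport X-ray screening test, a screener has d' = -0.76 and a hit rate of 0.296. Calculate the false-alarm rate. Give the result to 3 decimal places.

z(hit rate) = z(0.296) = -0.5359
z(FA) = z(H) − d' = -0.5359 − (-0.76) = 0.2241
false-alarm rate = Φ(0.2241) = 0.5887

false-alarm rate = 0.589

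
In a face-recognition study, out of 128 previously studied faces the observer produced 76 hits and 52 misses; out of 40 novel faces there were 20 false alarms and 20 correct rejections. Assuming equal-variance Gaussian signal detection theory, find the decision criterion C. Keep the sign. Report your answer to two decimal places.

H = 76/128 = 0.5938
FA = 20/40 = 0.5000
Φ⁻¹(H) = Φ⁻¹(0.5938) = 0.2373
Φ⁻¹(FA) = Φ⁻¹(0.5000) = 0.0000
c = −½·[z(H) + z(FA)] = −0.5 × (0.2373 + 0.0000) = -0.11865
c < 0: the observer has a liberal response bias.

C = -0.12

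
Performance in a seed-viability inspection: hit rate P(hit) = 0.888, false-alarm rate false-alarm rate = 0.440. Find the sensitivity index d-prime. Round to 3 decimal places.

z(0.888) = 1.2160, z(0.440) = -0.1510
d' = z(H) − z(FA) = 1.2160 − (-0.1510) = 1.3670

d-prime = 1.367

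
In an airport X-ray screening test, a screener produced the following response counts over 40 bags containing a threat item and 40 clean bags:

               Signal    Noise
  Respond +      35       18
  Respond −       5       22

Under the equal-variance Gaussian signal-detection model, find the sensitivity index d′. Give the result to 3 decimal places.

d′ = 1.276

H = 35/40 = 0.8750
FA = 18/40 = 0.4500
z(H) = 1.1503
z(FA) = -0.1257
d' = z(H) − z(FA) = 1.1503 − (-0.1257) = 1.2760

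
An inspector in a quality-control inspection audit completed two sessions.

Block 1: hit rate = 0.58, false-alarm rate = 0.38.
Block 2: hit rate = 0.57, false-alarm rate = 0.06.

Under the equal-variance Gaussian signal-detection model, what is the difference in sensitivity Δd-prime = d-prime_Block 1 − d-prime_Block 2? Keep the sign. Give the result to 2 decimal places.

Block 1: z(0.58) = 0.202, z(0.38) = -0.305, d' = 0.507
Block 2: z(0.57) = 0.176, z(0.06) = -1.555, d' = 1.731
Δd' = d'_Block 1 − d'_Block 2 = 0.507 − 1.731 = -1.224
Block 2 has the higher sensitivity.

Δd-prime = -1.22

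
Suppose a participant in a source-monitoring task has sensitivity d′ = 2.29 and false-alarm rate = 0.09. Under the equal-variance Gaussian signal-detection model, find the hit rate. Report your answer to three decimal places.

hit rate = 0.829

z(false-alarm rate) = z(0.09) = -1.3408
z(H) = z(FA) + d' = -1.3408 + 2.29 = 0.9492
hit rate = Φ(0.9492) = 0.8287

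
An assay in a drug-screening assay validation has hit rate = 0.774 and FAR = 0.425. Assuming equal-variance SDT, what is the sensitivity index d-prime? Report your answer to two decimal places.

d-prime = 0.94

z(0.774) = 0.7521, z(0.425) = -0.1891
d' = z(H) − z(FA) = 0.7521 − (-0.1891) = 0.9412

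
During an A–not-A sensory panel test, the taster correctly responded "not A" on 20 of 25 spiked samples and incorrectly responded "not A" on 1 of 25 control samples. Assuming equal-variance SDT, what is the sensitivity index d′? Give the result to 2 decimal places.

H = 20/25 = 0.8000
FA = 1/25 = 0.0400
z(H) = 0.842
z(FA) = -1.751
d' = z(H) − z(FA) = 0.842 − (-1.751) = 2.593

d′ = 2.59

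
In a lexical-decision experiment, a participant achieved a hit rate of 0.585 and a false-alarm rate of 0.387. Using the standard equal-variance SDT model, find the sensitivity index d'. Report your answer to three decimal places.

d' = 0.502

Φ⁻¹(H) = Φ⁻¹(0.585) = 0.2147
Φ⁻¹(FA) = Φ⁻¹(0.387) = -0.2871
d' = z(H) − z(FA) = 0.2147 − (-0.2871) = 0.5018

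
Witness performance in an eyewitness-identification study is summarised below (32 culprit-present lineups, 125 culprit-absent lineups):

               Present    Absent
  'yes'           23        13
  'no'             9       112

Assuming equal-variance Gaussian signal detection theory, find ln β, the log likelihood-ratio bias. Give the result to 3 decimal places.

ln β = 0.625

H = 23/32 = 0.7188
FA = 13/125 = 0.1040
z(H) = z(0.7188) = 0.5793
z(FA) = z(0.1040) = -1.2591
ln β = −½·[z(H)² − z(FA)²] = −0.5 × (0.3356 − 1.5853) = 0.62485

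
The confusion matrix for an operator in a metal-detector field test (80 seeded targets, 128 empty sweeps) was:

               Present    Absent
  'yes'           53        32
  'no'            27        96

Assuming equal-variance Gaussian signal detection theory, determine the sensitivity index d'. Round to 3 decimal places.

H = 53/80 = 0.6625
FA = 32/128 = 0.2500
z(0.6625) = 0.4193, z(0.2500) = -0.6745
d' = z(H) − z(FA) = 0.4193 − (-0.6745) = 1.0938

d' = 1.094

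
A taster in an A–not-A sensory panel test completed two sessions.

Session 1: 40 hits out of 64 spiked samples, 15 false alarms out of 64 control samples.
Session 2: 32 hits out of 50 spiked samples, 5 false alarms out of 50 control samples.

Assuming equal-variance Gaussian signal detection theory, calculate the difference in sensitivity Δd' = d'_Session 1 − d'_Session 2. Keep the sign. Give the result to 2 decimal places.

Session 1: z(0.6250) = 0.319, z(0.2344) = -0.724, d' = 1.043
Session 2: z(0.6400) = 0.358, z(0.1000) = -1.282, d' = 1.640
Δd' = d'_Session 1 − d'_Session 2 = 1.043 − 1.640 = -0.597
Session 2 has the higher sensitivity.

Δd' = -0.60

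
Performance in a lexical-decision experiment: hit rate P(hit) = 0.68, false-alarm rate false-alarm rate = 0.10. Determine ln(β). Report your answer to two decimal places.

ln β = 0.71

Φ⁻¹(H) = Φ⁻¹(0.68) = 0.468
Φ⁻¹(FA) = Φ⁻¹(0.10) = -1.282
ln β = −½·[z(H)² − z(FA)²] = −0.5 × (0.219 − 1.644) = 0.7125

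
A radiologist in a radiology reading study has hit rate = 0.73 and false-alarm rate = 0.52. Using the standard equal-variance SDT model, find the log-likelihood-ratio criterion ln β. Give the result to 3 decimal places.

ln β = -0.187

Φ⁻¹(H) = 0.6128
Φ⁻¹(FA) = 0.0502
ln β = −½·[z(H)² − z(FA)²] = −0.5 × (0.3755 − 0.0025) = -0.1865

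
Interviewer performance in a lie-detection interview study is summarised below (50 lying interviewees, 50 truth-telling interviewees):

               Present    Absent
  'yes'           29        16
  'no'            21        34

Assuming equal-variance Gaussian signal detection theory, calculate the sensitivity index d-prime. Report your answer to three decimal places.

d-prime = 0.670

H = 29/50 = 0.5800
FA = 16/50 = 0.3200
Φ⁻¹(0.5800) = 0.2019, Φ⁻¹(0.3200) = -0.4677
d' = z(H) − z(FA) = 0.2019 − (-0.4677) = 0.6696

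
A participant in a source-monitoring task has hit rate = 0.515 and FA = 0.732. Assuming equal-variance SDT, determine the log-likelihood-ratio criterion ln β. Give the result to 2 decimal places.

Φ⁻¹(0.515) = 0.038, Φ⁻¹(0.732) = 0.619
ln β = −½·[z(H)² − z(FA)²] = −0.5 × (0.001 − 0.383) = 0.191

ln β = 0.19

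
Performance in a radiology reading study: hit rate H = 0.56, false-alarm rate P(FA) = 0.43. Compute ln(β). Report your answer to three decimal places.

ln β = 0.004

z(H) = 0.1510
z(FA) = -0.1764
ln β = −½·[z(H)² − z(FA)²] = −0.5 × (0.0228 − 0.0311) = 0.00415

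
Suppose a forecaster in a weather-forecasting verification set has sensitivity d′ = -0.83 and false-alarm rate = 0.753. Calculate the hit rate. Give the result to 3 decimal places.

hit rate = 0.442

z(false-alarm rate) = z(0.753) = 0.6840
z(H) = z(FA) + d' = 0.6840 + (-0.83) = -0.1460
hit rate = Φ(-0.1460) = 0.4420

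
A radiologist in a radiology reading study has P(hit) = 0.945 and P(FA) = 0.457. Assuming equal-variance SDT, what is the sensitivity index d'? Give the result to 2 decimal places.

d' = 1.71

z(H) = z(0.945) = 1.5982
z(FA) = z(0.457) = -0.1080
d' = z(H) − z(FA) = 1.5982 − (-0.1080) = 1.7062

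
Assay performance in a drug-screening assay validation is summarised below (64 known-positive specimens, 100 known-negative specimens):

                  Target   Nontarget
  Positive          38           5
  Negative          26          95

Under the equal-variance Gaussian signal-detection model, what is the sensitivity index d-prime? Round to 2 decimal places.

H = 38/64 = 0.5938
FA = 5/100 = 0.0500
z(H) = 0.237
z(FA) = -1.645
d' = z(H) − z(FA) = 0.237 − (-1.645) = 1.882

d-prime = 1.88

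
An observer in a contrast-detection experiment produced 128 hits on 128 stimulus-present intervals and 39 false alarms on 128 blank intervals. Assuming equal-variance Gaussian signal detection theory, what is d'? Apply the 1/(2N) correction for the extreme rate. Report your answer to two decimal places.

d' = 3.17

The hit rate is 128/128 = 1, so apply the 1/(2N) correction: H → 1 − 1/(2·128) = 0.99609.
z(H) = z(0.99609) = 2.660
z(FA) = z(0.30469) = -0.511
d' = 2.660 − (-0.511) = 3.171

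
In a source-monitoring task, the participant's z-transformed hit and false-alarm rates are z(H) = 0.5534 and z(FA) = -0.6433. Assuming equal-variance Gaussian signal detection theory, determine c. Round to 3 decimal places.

c = 0.045

c = −½·[z(H) + z(FA)] = −½·(0.5534 + (-0.6433)) = 0.04495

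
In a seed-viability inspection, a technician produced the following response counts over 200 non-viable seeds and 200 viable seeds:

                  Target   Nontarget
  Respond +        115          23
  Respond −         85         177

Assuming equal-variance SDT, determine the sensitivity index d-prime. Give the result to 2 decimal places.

H = 115/200 = 0.5750
FA = 23/200 = 0.1150
Φ⁻¹(0.5750) = 0.1891, Φ⁻¹(0.1150) = -1.2004
d' = z(H) − z(FA) = 0.1891 − (-1.2004) = 1.3895

d-prime = 1.39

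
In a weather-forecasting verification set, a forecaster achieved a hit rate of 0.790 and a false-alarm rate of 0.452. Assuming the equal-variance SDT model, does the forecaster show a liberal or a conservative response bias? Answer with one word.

liberal

z(H) = 0.806, z(FA) = -0.121
c = −½·(z(H) + z(FA)) = -0.3425
c < 0 → liberal criterion (biased toward responding “yes”).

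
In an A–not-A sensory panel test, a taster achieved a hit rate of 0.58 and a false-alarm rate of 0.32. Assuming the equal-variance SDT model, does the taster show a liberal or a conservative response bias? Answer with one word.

conservative

z(H) = 0.202, z(FA) = -0.468
c = −½·(z(H) + z(FA)) = 0.133
c > 0 → conservative criterion (biased toward responding “no”).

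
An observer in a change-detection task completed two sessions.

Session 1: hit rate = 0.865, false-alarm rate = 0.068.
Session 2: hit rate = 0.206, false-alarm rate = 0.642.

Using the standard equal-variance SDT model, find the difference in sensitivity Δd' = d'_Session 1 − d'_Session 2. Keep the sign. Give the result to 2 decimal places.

Session 1: z(0.865) = 1.103, z(0.068) = -1.491, d' = 2.594
Session 2: z(0.206) = -0.820, z(0.642) = 0.364, d' = -1.184
Δd' = d'_Session 1 − d'_Session 2 = 2.594 − (-1.184) = 3.778
Session 1 has the higher sensitivity.

Δd' = 3.78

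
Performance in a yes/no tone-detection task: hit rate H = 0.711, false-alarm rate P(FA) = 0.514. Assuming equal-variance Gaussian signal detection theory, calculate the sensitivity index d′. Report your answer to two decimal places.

Φ⁻¹(0.711) = 0.556, Φ⁻¹(0.514) = 0.035
d' = z(H) − z(FA) = 0.556 − 0.035 = 0.521

d′ = 0.52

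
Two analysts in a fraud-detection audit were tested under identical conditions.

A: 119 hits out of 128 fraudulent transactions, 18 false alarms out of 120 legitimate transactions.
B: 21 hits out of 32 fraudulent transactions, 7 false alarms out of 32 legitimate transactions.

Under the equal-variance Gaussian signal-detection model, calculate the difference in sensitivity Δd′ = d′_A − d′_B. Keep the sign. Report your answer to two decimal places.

A: z(0.9297) = 1.474, z(0.1500) = -1.036, d' = 2.510
B: z(0.6562) = 0.402, z(0.2188) = -0.776, d' = 1.178
Δd' = d'_A − d'_B = 2.510 − 1.178 = 1.332
A has the higher sensitivity.

Δd′ = 1.33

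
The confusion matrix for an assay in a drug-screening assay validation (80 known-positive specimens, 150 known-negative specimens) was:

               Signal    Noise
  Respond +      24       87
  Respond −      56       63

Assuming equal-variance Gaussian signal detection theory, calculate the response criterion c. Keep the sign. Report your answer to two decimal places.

c = 0.16

H = 24/80 = 0.3000
FA = 87/150 = 0.5800
z(H) = z(0.3000) = -0.524
z(FA) = z(0.5800) = 0.202
c = −½·[z(H) + z(FA)] = −0.5 × (-0.524 + 0.202) = 0.161
c > 0: the assay has a conservative response bias.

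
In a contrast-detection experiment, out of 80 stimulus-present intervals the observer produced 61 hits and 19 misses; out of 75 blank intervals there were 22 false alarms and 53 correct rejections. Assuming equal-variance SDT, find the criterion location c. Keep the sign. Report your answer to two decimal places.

c = -0.09

H = 61/80 = 0.7625
FA = 22/75 = 0.2933
z(H) = z(0.7625) = 0.7144
z(FA) = z(0.2933) = -0.5438
c = −½·[z(H) + z(FA)] = −0.5 × (0.7144 + (-0.5438)) = -0.0853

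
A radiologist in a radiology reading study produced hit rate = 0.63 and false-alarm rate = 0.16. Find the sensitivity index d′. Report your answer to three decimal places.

d′ = 1.326

z(H) = z(0.63) = 0.3319
z(FA) = z(0.16) = -0.9945
d' = z(H) − z(FA) = 0.3319 − (-0.9945) = 1.3264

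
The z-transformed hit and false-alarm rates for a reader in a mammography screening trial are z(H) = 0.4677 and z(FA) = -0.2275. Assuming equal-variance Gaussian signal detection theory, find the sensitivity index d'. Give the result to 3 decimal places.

d' = z(H) − z(FA) = 0.4677 − (-0.2275) = 0.6952

d' = 0.695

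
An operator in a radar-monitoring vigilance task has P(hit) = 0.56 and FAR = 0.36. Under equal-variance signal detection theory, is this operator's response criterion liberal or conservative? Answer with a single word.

conservative

z(H) = 0.151, z(FA) = -0.358
c = −½·(z(H) + z(FA)) = 0.1035
c > 0 → conservative criterion (biased toward responding “no”).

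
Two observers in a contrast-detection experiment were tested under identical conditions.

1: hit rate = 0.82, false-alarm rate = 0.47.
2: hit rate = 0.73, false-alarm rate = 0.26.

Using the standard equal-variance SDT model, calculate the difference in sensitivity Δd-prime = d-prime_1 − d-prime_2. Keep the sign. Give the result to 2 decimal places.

1: z(0.82) = 0.915, z(0.47) = -0.075, d' = 0.990
2: z(0.73) = 0.613, z(0.26) = -0.643, d' = 1.256
Δd' = d'_1 − d'_2 = 0.990 − 1.256 = -0.266
2 has the higher sensitivity.

Δd-prime = -0.27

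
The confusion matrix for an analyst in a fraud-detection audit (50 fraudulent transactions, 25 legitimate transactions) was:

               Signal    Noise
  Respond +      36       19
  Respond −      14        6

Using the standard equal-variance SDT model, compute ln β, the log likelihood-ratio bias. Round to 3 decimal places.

ln β = 0.080

H = 36/50 = 0.7200
FA = 19/25 = 0.7600
z(H) = 0.5828
z(FA) = 0.7063
ln β = −½·[z(H)² − z(FA)²] = −0.5 × (0.3397 − 0.4989) = 0.0796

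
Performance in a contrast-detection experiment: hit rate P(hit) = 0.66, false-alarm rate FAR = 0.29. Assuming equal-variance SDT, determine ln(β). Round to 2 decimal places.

Φ⁻¹(H) = 0.412
Φ⁻¹(FA) = -0.553
ln β = −½·[z(H)² − z(FA)²] = −0.5 × (0.170 − 0.306) = 0.068

ln β = 0.07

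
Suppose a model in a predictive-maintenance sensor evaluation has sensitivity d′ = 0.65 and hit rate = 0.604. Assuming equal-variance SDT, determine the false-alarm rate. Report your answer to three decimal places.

false-alarm rate = 0.350

z(hit rate) = z(0.604) = 0.2637
z(FA) = z(H) − d' = 0.2637 − 0.65 = -0.3863
false-alarm rate = Φ(-0.3863) = 0.3496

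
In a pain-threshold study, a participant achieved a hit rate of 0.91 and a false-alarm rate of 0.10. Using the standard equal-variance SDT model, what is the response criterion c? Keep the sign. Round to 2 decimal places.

c = -0.03

Φ⁻¹(H) = 1.3408
Φ⁻¹(FA) = -1.2816
c = −½·[z(H) + z(FA)] = −0.5 × (1.3408 + (-1.2816)) = -0.0296
c < 0: the participant has a liberal response bias.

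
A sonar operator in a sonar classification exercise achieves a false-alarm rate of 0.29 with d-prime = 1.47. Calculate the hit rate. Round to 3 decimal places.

hit rate = 0.820

z(false-alarm rate) = z(0.29) = -0.5534
z(H) = z(FA) + d' = -0.5534 + 1.47 = 0.9166
hit rate = Φ(0.9166) = 0.8203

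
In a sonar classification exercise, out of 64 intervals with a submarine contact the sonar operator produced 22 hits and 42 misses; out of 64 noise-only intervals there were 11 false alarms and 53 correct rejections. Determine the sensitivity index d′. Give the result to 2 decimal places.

H = 22/64 = 0.3438
FA = 11/64 = 0.1719
z(H) = z(0.3438) = -0.4021
z(FA) = z(0.1719) = -0.9467
d' = z(H) − z(FA) = -0.4021 − (-0.9467) = 0.5446

d′ = 0.54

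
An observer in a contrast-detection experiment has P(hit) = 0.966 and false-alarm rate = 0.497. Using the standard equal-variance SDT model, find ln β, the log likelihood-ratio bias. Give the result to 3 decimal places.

z(H) = z(0.966) = 1.8250
z(FA) = z(0.497) = -0.0075
ln β = −½·[z(H)² − z(FA)²] = −0.5 × (3.3306 − 0.0001) = -1.66525

ln β = -1.665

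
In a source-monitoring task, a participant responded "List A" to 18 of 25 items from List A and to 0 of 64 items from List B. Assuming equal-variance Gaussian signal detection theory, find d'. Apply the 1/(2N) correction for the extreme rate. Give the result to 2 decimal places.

The false-alarm rate is 0/64 = 0, so apply the 1/(2N) correction: FA → 1/(2·64) = 0.00781.
z(H) = z(0.72000) = 0.583
z(FA) = z(0.00781) = -2.418
d' = 0.583 − (-2.418) = 3.001

d' = 3.00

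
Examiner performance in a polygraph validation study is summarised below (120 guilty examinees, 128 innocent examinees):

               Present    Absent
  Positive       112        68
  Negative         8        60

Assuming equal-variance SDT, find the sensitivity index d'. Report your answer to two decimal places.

H = 112/120 = 0.9333
FA = 68/128 = 0.5312
z(H) = 1.5008
z(FA) = 0.0783
d' = z(H) − z(FA) = 1.5008 − 0.0783 = 1.4225

d' = 1.42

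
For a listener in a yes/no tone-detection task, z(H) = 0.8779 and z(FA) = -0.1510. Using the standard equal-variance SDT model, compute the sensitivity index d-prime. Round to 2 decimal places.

d' = z(H) − z(FA) = 0.8779 − (-0.1510) = 1.0289

d-prime = 1.03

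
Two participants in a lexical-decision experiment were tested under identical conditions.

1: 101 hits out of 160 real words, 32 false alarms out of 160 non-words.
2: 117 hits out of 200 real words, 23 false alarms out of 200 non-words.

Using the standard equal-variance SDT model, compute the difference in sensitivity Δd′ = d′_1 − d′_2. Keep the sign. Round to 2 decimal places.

1: z(0.6312) = 0.335, z(0.2000) = -0.842, d' = 1.177
2: z(0.5850) = 0.215, z(0.1150) = -1.200, d' = 1.415
Δd' = d'_1 − d'_2 = 1.177 − 1.415 = -0.238
2 has the higher sensitivity.

Δd′ = -0.24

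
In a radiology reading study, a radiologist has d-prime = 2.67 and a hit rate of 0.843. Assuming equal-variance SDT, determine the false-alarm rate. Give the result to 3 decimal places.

false-alarm rate = 0.048

z(hit rate) = z(0.843) = 1.0069
z(FA) = z(H) − d' = 1.0069 − 2.67 = -1.6631
false-alarm rate = Φ(-1.6631) = 0.0481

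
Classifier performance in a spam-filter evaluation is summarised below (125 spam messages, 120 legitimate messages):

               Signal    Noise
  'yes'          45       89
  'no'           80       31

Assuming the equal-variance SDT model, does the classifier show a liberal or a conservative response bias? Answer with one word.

liberal

z(H) = -0.358, z(FA) = 0.648
c = −½·(z(H) + z(FA)) = -0.145
c < 0 → liberal criterion (biased toward responding “yes”).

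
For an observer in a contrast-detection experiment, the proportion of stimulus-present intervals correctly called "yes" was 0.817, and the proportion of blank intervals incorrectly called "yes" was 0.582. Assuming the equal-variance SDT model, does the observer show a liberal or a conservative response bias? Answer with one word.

z(H) = 0.904, z(FA) = 0.207
c = −½·(z(H) + z(FA)) = -0.5555
c < 0 → liberal criterion (biased toward responding “yes”).

liberal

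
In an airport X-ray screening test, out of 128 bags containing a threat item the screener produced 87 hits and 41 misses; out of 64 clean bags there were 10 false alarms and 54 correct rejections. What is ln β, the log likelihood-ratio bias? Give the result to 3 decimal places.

ln β = 0.401

H = 87/128 = 0.6797
FA = 10/64 = 0.1562
z(H) = 0.4669
z(FA) = -1.0102
ln β = −½·[z(H)² − z(FA)²] = −0.5 × (0.2180 − 1.0205) = 0.40125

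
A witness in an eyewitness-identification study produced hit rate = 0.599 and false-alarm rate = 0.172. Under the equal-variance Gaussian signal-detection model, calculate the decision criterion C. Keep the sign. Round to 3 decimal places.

C = 0.348

z(0.599) = 0.2508, z(0.172) = -0.9463
c = −½·[z(H) + z(FA)] = −0.5 × (0.2508 + (-0.9463)) = 0.34775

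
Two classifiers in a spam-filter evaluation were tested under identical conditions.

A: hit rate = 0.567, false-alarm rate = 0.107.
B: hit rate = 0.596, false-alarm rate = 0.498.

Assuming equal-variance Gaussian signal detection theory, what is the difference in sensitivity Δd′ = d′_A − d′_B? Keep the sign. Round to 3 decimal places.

Δd′ = 1.163

A: z(0.567) = 0.1687, z(0.107) = -1.2426, d' = 1.4113
B: z(0.596) = 0.2430, z(0.498) = -0.0050, d' = 0.2480
Δd' = d'_A − d'_B = 1.4113 − 0.2480 = 1.1633
A has the higher sensitivity.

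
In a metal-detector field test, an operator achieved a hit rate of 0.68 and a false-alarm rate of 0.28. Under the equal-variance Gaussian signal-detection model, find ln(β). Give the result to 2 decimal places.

ln β = 0.06

z(H) = z(0.68) = 0.468
z(FA) = z(0.28) = -0.583
ln β = −½·[z(H)² − z(FA)²] = −0.5 × (0.219 − 0.340) = 0.0605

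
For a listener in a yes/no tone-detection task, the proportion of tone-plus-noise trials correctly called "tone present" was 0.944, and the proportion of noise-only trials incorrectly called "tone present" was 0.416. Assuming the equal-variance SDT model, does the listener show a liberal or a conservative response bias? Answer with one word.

z(H) = 1.589, z(FA) = -0.212
c = −½·(z(H) + z(FA)) = -0.6885
c < 0 → liberal criterion (biased toward responding “yes”).

liberal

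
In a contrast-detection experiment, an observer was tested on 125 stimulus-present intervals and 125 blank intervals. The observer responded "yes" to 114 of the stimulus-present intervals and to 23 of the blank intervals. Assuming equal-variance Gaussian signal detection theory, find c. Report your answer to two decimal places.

H = 114/125 = 0.9120
FA = 23/125 = 0.1840
Φ⁻¹(H) = 1.3532
Φ⁻¹(FA) = -0.9002
c = −½·[z(H) + z(FA)] = −0.5 × (1.3532 + (-0.9002)) = -0.2265

c = -0.23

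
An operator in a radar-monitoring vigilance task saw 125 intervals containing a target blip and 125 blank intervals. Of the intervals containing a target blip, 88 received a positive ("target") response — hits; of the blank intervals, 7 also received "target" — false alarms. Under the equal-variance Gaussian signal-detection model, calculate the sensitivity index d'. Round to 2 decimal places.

H = 88/125 = 0.7040
FA = 7/125 = 0.0560
Φ⁻¹(H) = 0.5359
Φ⁻¹(FA) = -1.5893
d' = z(H) − z(FA) = 0.5359 − (-1.5893) = 2.1252

d' = 2.13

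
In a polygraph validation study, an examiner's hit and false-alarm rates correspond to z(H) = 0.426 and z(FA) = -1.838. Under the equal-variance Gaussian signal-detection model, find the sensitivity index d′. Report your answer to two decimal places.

d' = z(H) − z(FA) = 0.426 − (-1.838) = 2.264

d′ = 2.26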